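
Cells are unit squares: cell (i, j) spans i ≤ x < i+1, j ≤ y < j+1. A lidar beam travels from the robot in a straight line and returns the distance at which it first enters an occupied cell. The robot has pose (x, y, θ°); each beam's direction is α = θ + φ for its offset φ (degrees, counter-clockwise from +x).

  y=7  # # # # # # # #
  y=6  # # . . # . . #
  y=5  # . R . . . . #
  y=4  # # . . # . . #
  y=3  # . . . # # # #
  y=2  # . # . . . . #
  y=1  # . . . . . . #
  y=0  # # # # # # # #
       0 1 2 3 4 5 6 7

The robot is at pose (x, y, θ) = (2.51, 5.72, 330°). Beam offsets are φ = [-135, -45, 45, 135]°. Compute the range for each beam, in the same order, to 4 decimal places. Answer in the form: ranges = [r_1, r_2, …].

ranges = [1.5633, 4.8865, 1.5426, 1.3252]

beam 1: φ=-135°, α=195°
  dir = (cos 195°, sin 195°) = (-0.9659, -0.2588); from cell (2,5)
  next x-line at t=0.5280, next y-line at t=2.7819; Δt_x=1.0353, Δt_y=3.8637
    x: enter (1,5) at t=0.5280
    x: enter (0,5) at t=1.5633 ← occupied
  → r_1 = 1.5633
beam 2: φ=-45°, α=285°
  dir = (cos 285°, sin 285°) = (0.2588, -0.9659); from cell (2,5)
  next x-line at t=1.8932, next y-line at t=0.7454; Δt_x=3.8637, Δt_y=1.0353
    y: enter (2,4) at t=0.7454
    y: enter (2,3) at t=1.7807
    x: enter (3,3) at t=1.8932
    y: enter (3,2) at t=2.8160
    y: enter (3,1) at t=3.8512
    y: enter (3,0) at t=4.8865 ← occupied
  → r_2 = 4.8865
beam 3: φ=45°, α=15°
  dir = (cos 15°, sin 15°) = (0.9659, 0.2588); from cell (2,5)
  next x-line at t=0.5073, next y-line at t=1.0818; Δt_x=1.0353, Δt_y=3.8637
    x: enter (3,5) at t=0.5073
    y: enter (3,6) at t=1.0818
    x: enter (4,6) at t=1.5426 ← occupied
  → r_3 = 1.5426
beam 4: φ=135°, α=105°
  dir = (cos 105°, sin 105°) = (-0.2588, 0.9659); from cell (2,5)
  next x-line at t=1.9705, next y-line at t=0.2899; Δt_x=3.8637, Δt_y=1.0353
    y: enter (2,6) at t=0.2899
    y: enter (2,7) at t=1.3252 ← occupied
  → r_4 = 1.3252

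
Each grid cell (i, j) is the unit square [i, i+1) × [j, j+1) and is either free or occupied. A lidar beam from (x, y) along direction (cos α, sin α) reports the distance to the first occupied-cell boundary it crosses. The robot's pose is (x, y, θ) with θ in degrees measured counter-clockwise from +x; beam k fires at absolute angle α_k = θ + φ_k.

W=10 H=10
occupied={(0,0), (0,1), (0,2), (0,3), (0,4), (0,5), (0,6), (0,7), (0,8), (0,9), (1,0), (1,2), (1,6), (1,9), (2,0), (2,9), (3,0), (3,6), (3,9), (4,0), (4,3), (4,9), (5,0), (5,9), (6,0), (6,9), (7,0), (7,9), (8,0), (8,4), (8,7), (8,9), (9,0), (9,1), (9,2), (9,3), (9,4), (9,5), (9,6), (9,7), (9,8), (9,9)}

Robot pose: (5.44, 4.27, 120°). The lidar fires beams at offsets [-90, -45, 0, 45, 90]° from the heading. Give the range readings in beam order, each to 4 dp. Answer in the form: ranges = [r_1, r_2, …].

beam 1: φ=-90°, α=30°
  direction (0.8660, 0.5000); cell (5,4); t to first gridline: x 0.6466, y 1.4600 (then +1.1547 / +2.0000)
    (6,4) via x @ 0.6466
    (6,5) via y @ 1.4600
    (7,5) via x @ 1.8013
    (8,5) via x @ 2.9560
    (8,6) via y @ 3.4600
    (9,6) via x @ 4.1107  # hit
  → r_1 = 4.1107
beam 2: φ=-45°, α=75°
  direction (0.2588, 0.9659); cell (5,4); t to first gridline: x 2.1637, y 0.7558 (then +3.8637 / +1.0353)
    (5,5) via y @ 0.7558
    (5,6) via y @ 1.7910
    (6,6) via x @ 2.1637
    (6,7) via y @ 2.8263
    (6,8) via y @ 3.8616
    (6,9) via y @ 4.8969  # hit
  → r_2 = 4.8969
beam 3: φ=0°, α=120°
  direction (-0.5000, 0.8660); cell (5,4); t to first gridline: x 0.8800, y 0.8429 (then +2.0000 / +1.1547)
    (5,5) via y @ 0.8429
    (4,5) via x @ 0.8800
    (4,6) via y @ 1.9976
    (3,6) via x @ 2.8800  # hit
  → r_3 = 2.8800
beam 4: φ=45°, α=165°
  direction (-0.9659, 0.2588); cell (5,4); t to first gridline: x 0.4555, y 2.8205 (then +1.0353 / +3.8637)
    (4,4) via x @ 0.4555
    (3,4) via x @ 1.4908
    (2,4) via x @ 2.5261
    (2,5) via y @ 2.8205
    (1,5) via x @ 3.5614
    (0,5) via x @ 4.5966  # hit
  → r_4 = 4.5966
beam 5: φ=90°, α=210°
  direction (-0.8660, -0.5000); cell (5,4); t to first gridline: x 0.5081, y 0.5400 (then +1.1547 / +2.0000)
    (4,4) via x @ 0.5081
    (4,3) via y @ 0.5400  # hit
  → r_5 = 0.5400

ranges = [4.1107, 4.8969, 2.8800, 4.5966, 0.5400]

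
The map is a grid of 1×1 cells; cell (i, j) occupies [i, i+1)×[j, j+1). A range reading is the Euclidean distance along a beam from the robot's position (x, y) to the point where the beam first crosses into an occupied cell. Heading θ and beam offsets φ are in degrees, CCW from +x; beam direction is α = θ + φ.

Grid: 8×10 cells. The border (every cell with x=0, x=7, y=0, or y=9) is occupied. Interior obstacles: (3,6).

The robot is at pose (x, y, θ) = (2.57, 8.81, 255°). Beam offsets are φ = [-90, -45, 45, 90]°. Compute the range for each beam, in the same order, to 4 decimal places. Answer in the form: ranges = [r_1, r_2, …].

ranges = [0.7341, 1.8129, 2.0900, 4.5863]

beam 1: φ=-90°, α=165°
  cosα=-0.9659 sinα=0.2588 | (2,8) | tMaxX 0.5901 tMaxY 0.7341 | tΔX 1.0353 tΔY 3.8637
    t=0.5901 [x] (1,8)
    t=0.7341 [y] (1,9) — stop
  → r_1 = 0.7341
beam 2: φ=-45°, α=210°
  cosα=-0.8660 sinα=-0.5000 | (2,8) | tMaxX 0.6582 tMaxY 1.6200 | tΔX 1.1547 tΔY 2.0000
    t=0.6582 [x] (1,8)
    t=1.6200 [y] (1,7)
    t=1.8129 [x] (0,7) — stop
  → r_2 = 1.8129
beam 3: φ=45°, α=300°
  cosα=0.5000 sinα=-0.8660 | (2,8) | tMaxX 0.8600 tMaxY 0.9353 | tΔX 2.0000 tΔY 1.1547
    t=0.8600 [x] (3,8)
    t=0.9353 [y] (3,7)
    t=2.0900 [y] (3,6) — stop
  → r_3 = 2.0900
beam 4: φ=90°, α=345°
  cosα=0.9659 sinα=-0.2588 | (2,8) | tMaxX 0.4452 tMaxY 3.1296 | tΔX 1.0353 tΔY 3.8637
    t=0.4452 [x] (3,8)
    t=1.4804 [x] (4,8)
    t=2.5157 [x] (5,8)
    t=3.1296 [y] (5,7)
    t=3.5510 [x] (6,7)
    t=4.5863 [x] (7,7) — stop
  → r_4 = 4.5863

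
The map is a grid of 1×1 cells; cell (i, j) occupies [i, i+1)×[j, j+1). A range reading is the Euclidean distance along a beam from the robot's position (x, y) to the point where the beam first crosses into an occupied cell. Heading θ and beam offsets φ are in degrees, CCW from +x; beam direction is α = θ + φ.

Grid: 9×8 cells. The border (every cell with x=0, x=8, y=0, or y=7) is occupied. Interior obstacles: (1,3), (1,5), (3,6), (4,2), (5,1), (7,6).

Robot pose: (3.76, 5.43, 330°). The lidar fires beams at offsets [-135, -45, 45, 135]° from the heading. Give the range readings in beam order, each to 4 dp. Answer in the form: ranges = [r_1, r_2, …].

beam 1: φ=-135°, α=195°
  direction (-0.9659, -0.2588); cell (3,5); t to first gridline: x 0.7868, y 1.6614 (then +1.0353 / +3.8637)
    (2,5) via x @ 0.7868
    (2,4) via y @ 1.6614
    (1,4) via x @ 1.8221
    (0,4) via x @ 2.8574  # hit
  → r_1 = 2.8574
beam 2: φ=-45°, α=285°
  direction (0.2588, -0.9659); cell (3,5); t to first gridline: x 0.9273, y 0.4452 (then +3.8637 / +1.0353)
    (3,4) via y @ 0.4452
    (4,4) via x @ 0.9273
    (4,3) via y @ 1.4804
    (4,2) via y @ 2.5157  # hit
  → r_2 = 2.5157
beam 3: φ=45°, α=15°
  direction (0.9659, 0.2588); cell (3,5); t to first gridline: x 0.2485, y 2.2023 (then +1.0353 / +3.8637)
    (4,5) via x @ 0.2485
    (5,5) via x @ 1.2837
    (5,6) via y @ 2.2023
    (6,6) via x @ 2.3190
    (7,6) via x @ 3.3543  # hit
  → r_3 = 3.3543
beam 4: φ=135°, α=105°
  direction (-0.2588, 0.9659); cell (3,5); t to first gridline: x 2.9364, y 0.5901 (then +3.8637 / +1.0353)
    (3,6) via y @ 0.5901  # hit
  → r_4 = 0.5901

ranges = [2.8574, 2.5157, 3.3543, 0.5901]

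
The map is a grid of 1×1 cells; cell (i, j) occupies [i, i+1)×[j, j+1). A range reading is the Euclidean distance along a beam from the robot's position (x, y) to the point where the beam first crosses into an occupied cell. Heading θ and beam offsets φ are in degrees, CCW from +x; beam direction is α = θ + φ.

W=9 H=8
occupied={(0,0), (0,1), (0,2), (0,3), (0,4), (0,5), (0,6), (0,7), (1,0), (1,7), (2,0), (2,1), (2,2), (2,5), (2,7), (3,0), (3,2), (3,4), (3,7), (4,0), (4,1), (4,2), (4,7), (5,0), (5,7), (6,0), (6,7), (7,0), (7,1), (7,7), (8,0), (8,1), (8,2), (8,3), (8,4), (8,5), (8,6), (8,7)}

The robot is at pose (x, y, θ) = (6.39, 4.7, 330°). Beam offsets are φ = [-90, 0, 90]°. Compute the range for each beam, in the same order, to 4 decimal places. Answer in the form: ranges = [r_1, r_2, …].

beam 1: φ=-90°, α=240°
  dir = (cos 240°, sin 240°) = (-0.5000, -0.8660); from cell (6,4)
  next x-line at t=0.7800, next y-line at t=0.8083; Δt_x=2.0000, Δt_y=1.1547
    x: enter (5,4) at t=0.7800
    y: enter (5,3) at t=0.8083
    y: enter (5,2) at t=1.9630
    x: enter (4,2) at t=2.7800 ← occupied
  → r_1 = 2.7800
beam 2: φ=0°, α=330°
  dir = (cos 330°, sin 330°) = (0.8660, -0.5000); from cell (6,4)
  next x-line at t=0.7044, next y-line at t=1.4000; Δt_x=1.1547, Δt_y=2.0000
    x: enter (7,4) at t=0.7044
    y: enter (7,3) at t=1.4000
    x: enter (8,3) at t=1.8591 ← occupied
  → r_2 = 1.8591
beam 3: φ=90°, α=60°
  dir = (cos 60°, sin 60°) = (0.5000, 0.8660); from cell (6,4)
  next x-line at t=1.2200, next y-line at t=0.3464; Δt_x=2.0000, Δt_y=1.1547
    y: enter (6,5) at t=0.3464
    x: enter (7,5) at t=1.2200
    y: enter (7,6) at t=1.5011
    y: enter (7,7) at t=2.6558 ← occupied
  → r_3 = 2.6558

ranges = [2.7800, 1.8591, 2.6558]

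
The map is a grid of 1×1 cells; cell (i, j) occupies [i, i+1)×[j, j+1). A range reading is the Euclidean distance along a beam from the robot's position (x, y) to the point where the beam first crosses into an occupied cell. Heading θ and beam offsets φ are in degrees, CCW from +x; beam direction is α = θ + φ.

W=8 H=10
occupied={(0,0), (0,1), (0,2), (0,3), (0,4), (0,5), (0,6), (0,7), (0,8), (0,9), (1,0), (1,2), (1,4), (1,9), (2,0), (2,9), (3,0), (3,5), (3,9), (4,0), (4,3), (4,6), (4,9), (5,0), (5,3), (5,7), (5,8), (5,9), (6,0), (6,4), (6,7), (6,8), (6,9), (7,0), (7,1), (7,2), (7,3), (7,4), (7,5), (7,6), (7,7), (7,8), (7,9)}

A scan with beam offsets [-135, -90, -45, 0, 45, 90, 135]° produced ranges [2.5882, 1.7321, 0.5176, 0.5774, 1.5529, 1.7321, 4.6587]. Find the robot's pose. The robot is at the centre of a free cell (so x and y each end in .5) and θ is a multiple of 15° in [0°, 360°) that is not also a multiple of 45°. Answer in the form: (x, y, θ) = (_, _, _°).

Enumerate (i+0.5, j+0.5, θ) over the 37 free cells and 16 admissible headings. For each, cast all 7 beams and compare to the given ranges.
  (3.5, 6.5, 150°): beam 1 = 0.5176 ≠ 2.5882 ✗
  (3.5, 2.5, 285°): beam 1 = 2.8868 ≠ 2.5882 ✗
  (1.5, 3.5, 210°): beam 1 = 0.5176 ≠ 2.5882 ✗
  (2.5, 4.5, 255°): beam 1 = 3.0000 ≠ 2.5882 ✗
  …
  (2.5, 2.5, 210°): r_1=2.5882, r_2=1.7321, r_3=0.5176, r_4=0.5774, r_5=1.5529, r_6=1.7321, r_7=4.6587 — all match ✓
Only this pose fits every beam.

(x, y, θ) = (2.5, 2.5, 210°)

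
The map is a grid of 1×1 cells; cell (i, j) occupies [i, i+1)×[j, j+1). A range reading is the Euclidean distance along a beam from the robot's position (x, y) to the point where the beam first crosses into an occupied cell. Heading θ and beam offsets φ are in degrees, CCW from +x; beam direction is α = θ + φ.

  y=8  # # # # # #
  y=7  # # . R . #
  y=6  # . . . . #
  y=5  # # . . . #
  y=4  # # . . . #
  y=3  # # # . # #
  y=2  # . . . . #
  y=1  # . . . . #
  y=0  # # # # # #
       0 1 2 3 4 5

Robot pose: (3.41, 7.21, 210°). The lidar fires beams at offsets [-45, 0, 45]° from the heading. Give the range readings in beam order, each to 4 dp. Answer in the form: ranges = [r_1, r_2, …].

ranges = [1.4597, 2.4200, 3.3232]

beam 1: φ=-45°, α=165°
  cosα=-0.9659 sinα=0.2588 | (3,7) | tMaxX 0.4245 tMaxY 3.0523 | tΔX 1.0353 tΔY 3.8637
    t=0.4245 [x] (2,7)
    t=1.4597 [x] (1,7) — stop
  → r_1 = 1.4597
beam 2: φ=0°, α=210°
  cosα=-0.8660 sinα=-0.5000 | (3,7) | tMaxX 0.4734 tMaxY 0.4200 | tΔX 1.1547 tΔY 2.0000
    t=0.4200 [y] (3,6)
    t=0.4734 [x] (2,6)
    t=1.6281 [x] (1,6)
    t=2.4200 [y] (1,5) — stop
  → r_2 = 2.4200
beam 3: φ=45°, α=255°
  cosα=-0.2588 sinα=-0.9659 | (3,7) | tMaxX 1.5841 tMaxY 0.2174 | tΔX 3.8637 tΔY 1.0353
    t=0.2174 [y] (3,6)
    t=1.2527 [y] (3,5)
    t=1.5841 [x] (2,5)
    t=2.2880 [y] (2,4)
    t=3.3232 [y] (2,3) — stop
  → r_3 = 3.3232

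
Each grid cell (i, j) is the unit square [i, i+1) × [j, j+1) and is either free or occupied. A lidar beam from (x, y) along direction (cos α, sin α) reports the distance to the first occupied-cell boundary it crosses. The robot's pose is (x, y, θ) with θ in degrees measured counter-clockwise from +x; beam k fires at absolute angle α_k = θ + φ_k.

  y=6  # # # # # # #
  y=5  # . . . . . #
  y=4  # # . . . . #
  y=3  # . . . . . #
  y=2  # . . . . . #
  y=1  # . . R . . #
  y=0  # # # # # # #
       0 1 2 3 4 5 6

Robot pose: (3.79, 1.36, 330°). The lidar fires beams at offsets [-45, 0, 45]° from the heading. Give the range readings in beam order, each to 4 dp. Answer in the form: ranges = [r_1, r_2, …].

beam 1: φ=-45°, α=285°
  d=(0.2588,-0.9659)  start (3,1)  tX=0.8114 tY=0.3727  stride 1/|dx|=3.8637 1/|dy|=1.0353
    cross y-line → (3,0), t=0.3727 (wall)
  → r_1 = 0.3727
beam 2: φ=0°, α=330°
  d=(0.8660,-0.5000)  start (3,1)  tX=0.2425 tY=0.7200  stride 1/|dx|=1.1547 1/|dy|=2.0000
    cross x-line → (4,1), t=0.2425
    cross y-line → (4,0), t=0.7200 (wall)
  → r_2 = 0.7200
beam 3: φ=45°, α=15°
  d=(0.9659,0.2588)  start (3,1)  tX=0.2174 tY=2.4728  stride 1/|dx|=1.0353 1/|dy|=3.8637
    cross x-line → (4,1), t=0.2174
    cross x-line → (5,1), t=1.2527
    cross x-line → (6,1), t=2.2880 (wall)
  → r_3 = 2.2880

ranges = [0.3727, 0.7200, 2.2880]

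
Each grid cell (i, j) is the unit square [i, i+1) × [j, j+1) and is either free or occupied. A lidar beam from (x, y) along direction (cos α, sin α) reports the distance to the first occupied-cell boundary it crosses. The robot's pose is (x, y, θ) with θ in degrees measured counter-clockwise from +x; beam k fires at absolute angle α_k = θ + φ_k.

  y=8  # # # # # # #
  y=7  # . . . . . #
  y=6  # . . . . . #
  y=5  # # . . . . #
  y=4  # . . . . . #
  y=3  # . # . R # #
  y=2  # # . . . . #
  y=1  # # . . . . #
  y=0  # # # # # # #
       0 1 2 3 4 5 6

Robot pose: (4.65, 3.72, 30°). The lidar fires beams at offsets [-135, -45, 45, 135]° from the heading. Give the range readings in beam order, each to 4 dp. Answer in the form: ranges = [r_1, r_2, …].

beam 1: φ=-135°, α=255°
  direction (-0.2588, -0.9659); cell (4,3); t to first gridline: x 2.5114, y 0.7454 (then +3.8637 / +1.0353)
    (4,2) via y @ 0.7454
    (4,1) via y @ 1.7807
    (3,1) via x @ 2.5114
    (3,0) via y @ 2.8160  # hit
  → r_1 = 2.8160
beam 2: φ=-45°, α=345°
  direction (0.9659, -0.2588); cell (4,3); t to first gridline: x 0.3623, y 2.7819 (then +1.0353 / +3.8637)
    (5,3) via x @ 0.3623  # hit
  → r_2 = 0.3623
beam 3: φ=45°, α=75°
  direction (0.2588, 0.9659); cell (4,3); t to first gridline: x 1.3523, y 0.2899 (then +3.8637 / +1.0353)
    (4,4) via y @ 0.2899
    (4,5) via y @ 1.3252
    (5,5) via x @ 1.3523
    (5,6) via y @ 2.3604
    (5,7) via y @ 3.3957
    (5,8) via y @ 4.4310  # hit
  → r_3 = 4.4310
beam 4: φ=135°, α=165°
  direction (-0.9659, 0.2588); cell (4,3); t to first gridline: x 0.6729, y 1.0818 (then +1.0353 / +3.8637)
    (3,3) via x @ 0.6729
    (3,4) via y @ 1.0818
    (2,4) via x @ 1.7082
    (1,4) via x @ 2.7435
    (0,4) via x @ 3.7788  # hit
  → r_4 = 3.7788

ranges = [2.8160, 0.3623, 4.4310, 3.7788]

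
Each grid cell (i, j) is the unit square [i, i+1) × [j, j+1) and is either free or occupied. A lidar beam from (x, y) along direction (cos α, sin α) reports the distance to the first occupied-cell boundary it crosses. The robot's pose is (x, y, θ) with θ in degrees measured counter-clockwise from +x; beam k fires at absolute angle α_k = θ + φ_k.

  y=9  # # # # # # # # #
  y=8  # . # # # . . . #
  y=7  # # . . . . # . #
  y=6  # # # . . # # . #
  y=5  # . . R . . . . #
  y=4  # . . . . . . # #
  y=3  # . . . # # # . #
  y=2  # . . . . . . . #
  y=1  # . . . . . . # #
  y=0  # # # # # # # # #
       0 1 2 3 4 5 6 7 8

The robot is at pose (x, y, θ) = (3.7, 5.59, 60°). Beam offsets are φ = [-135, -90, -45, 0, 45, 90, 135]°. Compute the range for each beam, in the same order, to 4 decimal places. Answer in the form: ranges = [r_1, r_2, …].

beam 1: φ=-135°, α=285°
  direction (0.2588, -0.9659); cell (3,5); t to first gridline: x 1.1591, y 0.6108 (then +3.8637 / +1.0353)
    (3,4) via y @ 0.6108
    (4,4) via x @ 1.1591
    (4,3) via y @ 1.6461  # hit
  → r_1 = 1.6461
beam 2: φ=-90°, α=330°
  direction (0.8660, -0.5000); cell (3,5); t to first gridline: x 0.3464, y 1.1800 (then +1.1547 / +2.0000)
    (4,5) via x @ 0.3464
    (4,4) via y @ 1.1800
    (5,4) via x @ 1.5011
    (6,4) via x @ 2.6558
    (6,3) via y @ 3.1800  # hit
  → r_2 = 3.1800
beam 3: φ=-45°, α=15°
  direction (0.9659, 0.2588); cell (3,5); t to first gridline: x 0.3106, y 1.5841 (then +1.0353 / +3.8637)
    (4,5) via x @ 0.3106
    (5,5) via x @ 1.3459
    (5,6) via y @ 1.5841  # hit
  → r_3 = 1.5841
beam 4: φ=0°, α=60°
  direction (0.5000, 0.8660); cell (3,5); t to first gridline: x 0.6000, y 0.4734 (then +2.0000 / +1.1547)
    (3,6) via y @ 0.4734
    (4,6) via x @ 0.6000
    (4,7) via y @ 1.6281
    (5,7) via x @ 2.6000
    (5,8) via y @ 2.7828
    (5,9) via y @ 3.9375  # hit
  → r_4 = 3.9375
beam 5: φ=45°, α=105°
  direction (-0.2588, 0.9659); cell (3,5); t to first gridline: x 2.7046, y 0.4245 (then +3.8637 / +1.0353)
    (3,6) via y @ 0.4245
    (3,7) via y @ 1.4597
    (3,8) via y @ 2.4950  # hit
  → r_5 = 2.4950
beam 6: φ=90°, α=150°
  direction (-0.8660, 0.5000); cell (3,5); t to first gridline: x 0.8083, y 0.8200 (then +1.1547 / +2.0000)
    (2,5) via x @ 0.8083
    (2,6) via y @ 0.8200  # hit
  → r_6 = 0.8200
beam 7: φ=135°, α=195°
  direction (-0.9659, -0.2588); cell (3,5); t to first gridline: x 0.7247, y 2.2796 (then +1.0353 / +3.8637)
    (2,5) via x @ 0.7247
    (1,5) via x @ 1.7600
    (1,4) via y @ 2.2796
    (0,4) via x @ 2.7952  # hit
  → r_7 = 2.7952

ranges = [1.6461, 3.1800, 1.5841, 3.9375, 2.4950, 0.8200, 2.7952]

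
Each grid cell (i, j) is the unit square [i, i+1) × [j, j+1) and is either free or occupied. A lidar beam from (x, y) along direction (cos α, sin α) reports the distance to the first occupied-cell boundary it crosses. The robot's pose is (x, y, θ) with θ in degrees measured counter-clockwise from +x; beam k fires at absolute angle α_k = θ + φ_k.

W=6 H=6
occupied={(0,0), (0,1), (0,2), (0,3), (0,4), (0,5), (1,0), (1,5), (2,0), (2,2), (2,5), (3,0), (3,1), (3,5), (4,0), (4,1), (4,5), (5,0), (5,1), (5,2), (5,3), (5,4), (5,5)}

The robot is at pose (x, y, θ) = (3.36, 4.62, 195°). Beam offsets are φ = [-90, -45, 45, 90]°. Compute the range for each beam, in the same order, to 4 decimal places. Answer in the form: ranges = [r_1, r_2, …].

beam 1: φ=-90°, α=105°
  d=(-0.2588,0.9659)  start (3,4)  tX=1.3909 tY=0.3934  stride 1/|dx|=3.8637 1/|dy|=1.0353
    cross y-line → (3,5), t=0.3934 (wall)
  → r_1 = 0.3934
beam 2: φ=-45°, α=150°
  d=(-0.8660,0.5000)  start (3,4)  tX=0.4157 tY=0.7600  stride 1/|dx|=1.1547 1/|dy|=2.0000
    cross x-line → (2,4), t=0.4157
    cross y-line → (2,5), t=0.7600 (wall)
  → r_2 = 0.7600
beam 3: φ=45°, α=240°
  d=(-0.5000,-0.8660)  start (3,4)  tX=0.7200 tY=0.7159  stride 1/|dx|=2.0000 1/|dy|=1.1547
    cross y-line → (3,3), t=0.7159
    cross x-line → (2,3), t=0.7200
    cross y-line → (2,2), t=1.8706 (wall)
  → r_3 = 1.8706
beam 4: φ=90°, α=285°
  d=(0.2588,-0.9659)  start (3,4)  tX=2.4728 tY=0.6419  stride 1/|dx|=3.8637 1/|dy|=1.0353
    cross y-line → (3,3), t=0.6419
    cross y-line → (3,2), t=1.6771
    cross x-line → (4,2), t=2.4728
    cross y-line → (4,1), t=2.7124 (wall)
  → r_4 = 2.7124

ranges = [0.3934, 0.7600, 1.8706, 2.7124]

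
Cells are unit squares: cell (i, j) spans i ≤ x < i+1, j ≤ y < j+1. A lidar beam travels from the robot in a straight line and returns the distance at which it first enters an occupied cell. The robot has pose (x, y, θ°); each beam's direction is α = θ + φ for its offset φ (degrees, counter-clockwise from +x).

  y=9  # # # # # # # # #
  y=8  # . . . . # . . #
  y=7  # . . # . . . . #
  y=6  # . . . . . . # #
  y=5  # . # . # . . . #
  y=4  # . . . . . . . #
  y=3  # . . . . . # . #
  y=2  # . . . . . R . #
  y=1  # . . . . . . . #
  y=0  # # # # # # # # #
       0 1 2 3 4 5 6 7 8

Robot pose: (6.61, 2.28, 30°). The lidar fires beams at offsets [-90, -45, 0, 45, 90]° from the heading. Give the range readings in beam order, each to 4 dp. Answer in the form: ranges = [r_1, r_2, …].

ranges = [1.4780, 1.4390, 1.6050, 0.7454, 0.8314]

beam 1: φ=-90°, α=300°
  cosα=0.5000 sinα=-0.8660 | (6,2) | tMaxX 0.7800 tMaxY 0.3233 | tΔX 2.0000 tΔY 1.1547
    t=0.3233 [y] (6,1)
    t=0.7800 [x] (7,1)
    t=1.4780 [y] (7,0) — stop
  → r_1 = 1.4780
beam 2: φ=-45°, α=345°
  cosα=0.9659 sinα=-0.2588 | (6,2) | tMaxX 0.4038 tMaxY 1.0818 | tΔX 1.0353 tΔY 3.8637
    t=0.4038 [x] (7,2)
    t=1.0818 [y] (7,1)
    t=1.4390 [x] (8,1) — stop
  → r_2 = 1.4390
beam 3: φ=0°, α=30°
  cosα=0.8660 sinα=0.5000 | (6,2) | tMaxX 0.4503 tMaxY 1.4400 | tΔX 1.1547 tΔY 2.0000
    t=0.4503 [x] (7,2)
    t=1.4400 [y] (7,3)
    t=1.6050 [x] (8,3) — stop
  → r_3 = 1.6050
beam 4: φ=45°, α=75°
  cosα=0.2588 sinα=0.9659 | (6,2) | tMaxX 1.5068 tMaxY 0.7454 | tΔX 3.8637 tΔY 1.0353
    t=0.7454 [y] (6,3) — stop
  → r_4 = 0.7454
beam 5: φ=90°, α=120°
  cosα=-0.5000 sinα=0.8660 | (6,2) | tMaxX 1.2200 tMaxY 0.8314 | tΔX 2.0000 tΔY 1.1547
    t=0.8314 [y] (6,3) — stop
  → r_5 = 0.8314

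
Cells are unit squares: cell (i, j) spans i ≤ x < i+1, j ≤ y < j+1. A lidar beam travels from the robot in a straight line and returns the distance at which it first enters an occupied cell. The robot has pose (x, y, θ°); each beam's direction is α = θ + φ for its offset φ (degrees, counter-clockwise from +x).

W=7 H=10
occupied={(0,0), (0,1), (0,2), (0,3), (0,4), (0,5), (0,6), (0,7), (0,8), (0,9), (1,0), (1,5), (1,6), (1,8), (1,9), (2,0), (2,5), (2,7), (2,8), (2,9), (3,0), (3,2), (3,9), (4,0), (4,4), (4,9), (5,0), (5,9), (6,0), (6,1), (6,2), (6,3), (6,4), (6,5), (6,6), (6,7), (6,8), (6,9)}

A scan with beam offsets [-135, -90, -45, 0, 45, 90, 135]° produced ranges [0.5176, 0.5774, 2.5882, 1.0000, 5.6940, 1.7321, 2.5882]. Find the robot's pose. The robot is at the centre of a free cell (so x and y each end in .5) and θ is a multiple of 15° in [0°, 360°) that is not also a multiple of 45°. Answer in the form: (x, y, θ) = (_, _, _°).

(x, y, θ) = (3.5, 3.5, 30°)

Enumerate (i+0.5, j+0.5, θ) over the 32 free cells and 16 admissible headings. For each, cast all 7 beams and compare to the given ranges.
  (5.5, 8.5, 150°): beam 3 = 0.5176 ≠ 2.5882 ✗
  (1.5, 4.5, 165°): beam 1 = 1.0000 ≠ 0.5176 ✗
  (5.5, 1.5, 330°): beam 1 = 1.9319 ≠ 0.5176 ✗
  …
  (3.5, 3.5, 30°): r_1=0.5176, r_2=0.5774, r_3=2.5882, r_4=1.0000, r_5=5.6940, r_6=1.7321, r_7=2.5882 — all match ✓
Only this pose fits every beam.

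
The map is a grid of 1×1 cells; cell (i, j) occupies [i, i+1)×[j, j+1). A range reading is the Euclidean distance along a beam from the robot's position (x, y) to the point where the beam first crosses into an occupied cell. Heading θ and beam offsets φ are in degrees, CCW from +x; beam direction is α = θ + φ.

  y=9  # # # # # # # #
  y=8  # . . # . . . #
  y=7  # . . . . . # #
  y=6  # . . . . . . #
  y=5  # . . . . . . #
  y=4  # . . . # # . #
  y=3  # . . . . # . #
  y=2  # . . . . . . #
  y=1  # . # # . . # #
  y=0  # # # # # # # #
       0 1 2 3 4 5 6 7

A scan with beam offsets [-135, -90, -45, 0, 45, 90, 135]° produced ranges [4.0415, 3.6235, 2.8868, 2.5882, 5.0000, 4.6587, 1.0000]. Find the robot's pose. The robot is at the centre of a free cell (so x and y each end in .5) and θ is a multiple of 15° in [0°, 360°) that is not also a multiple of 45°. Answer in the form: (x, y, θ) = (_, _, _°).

(x, y, θ) = (3.5, 5.5, 195°)

The pose lattice has 40·16 = 640 candidates. Test each by forward raycasting.
  (4.5, 3.5, 165°): beam 1 = 0.5774 ≠ 4.0415 ✗
  (2.5, 5.5, 165°): beam 2 = 2.5882 ≠ 3.6235 ✗
  (4.5, 1.5, 255°): beam 1 = 7.0000 ≠ 4.0415 ✗
  (2.5, 2.5, 330°): beam 1 = 1.5529 ≠ 4.0415 ✗
  …
  (3.5, 5.5, 195°): r_1=4.0415, r_2=3.6235, r_3=2.8868, r_4=2.5882, r_5=5.0000, r_6=4.6587, r_7=1.0000 — all match ✓
Only this pose fits every beam.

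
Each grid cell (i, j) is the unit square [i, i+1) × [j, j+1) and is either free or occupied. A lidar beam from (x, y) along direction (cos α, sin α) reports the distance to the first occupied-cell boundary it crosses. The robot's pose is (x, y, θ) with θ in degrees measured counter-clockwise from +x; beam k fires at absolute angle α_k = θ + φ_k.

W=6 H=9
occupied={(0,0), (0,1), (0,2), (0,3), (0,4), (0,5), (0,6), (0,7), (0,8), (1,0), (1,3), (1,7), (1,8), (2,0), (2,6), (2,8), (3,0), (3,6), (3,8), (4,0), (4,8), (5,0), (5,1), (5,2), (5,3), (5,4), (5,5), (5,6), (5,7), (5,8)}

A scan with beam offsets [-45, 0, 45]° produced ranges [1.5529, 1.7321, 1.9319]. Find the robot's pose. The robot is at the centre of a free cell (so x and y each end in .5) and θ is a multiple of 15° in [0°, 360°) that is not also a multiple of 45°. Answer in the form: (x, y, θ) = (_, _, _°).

(x, y, θ) = (2.5, 5.5, 210°)

Candidates: 24 free-cell centres × 16 headings = 384 poses. Raycast each; keep the one whose scan matches to 4 dp.
  (2.5, 3.5, 240°): beam 1 = 0.5176 ≠ 1.5529 ✗
  (4.5, 6.5, 150°): beam 2 = 0.5774 ≠ 1.7321 ✗
  (2.5, 3.5, 165°): beam 1 = 3.0000 ≠ 1.5529 ✗
  …
  (2.5, 5.5, 210°): r_1=1.5529, r_2=1.7321, r_3=1.9319 — all match ✓
No second candidate reproduces the full scan.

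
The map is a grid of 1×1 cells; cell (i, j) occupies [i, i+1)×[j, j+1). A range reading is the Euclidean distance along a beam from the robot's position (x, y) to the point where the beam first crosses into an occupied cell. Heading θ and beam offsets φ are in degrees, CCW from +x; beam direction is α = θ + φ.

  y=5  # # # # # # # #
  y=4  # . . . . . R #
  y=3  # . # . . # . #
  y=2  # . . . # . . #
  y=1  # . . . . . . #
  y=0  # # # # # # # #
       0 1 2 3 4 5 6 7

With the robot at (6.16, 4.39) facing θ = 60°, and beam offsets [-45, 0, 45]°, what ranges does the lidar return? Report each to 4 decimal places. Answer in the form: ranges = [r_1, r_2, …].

beam 1: φ=-45°, α=15°
  dir = (cos 15°, sin 15°) = (0.9659, 0.2588); from cell (6,4)
  next x-line at t=0.8696, next y-line at t=2.3569; Δt_x=1.0353, Δt_y=3.8637
    x: enter (7,4) at t=0.8696 ← occupied
  → r_1 = 0.8696
beam 2: φ=0°, α=60°
  dir = (cos 60°, sin 60°) = (0.5000, 0.8660); from cell (6,4)
  next x-line at t=1.6800, next y-line at t=0.7044; Δt_x=2.0000, Δt_y=1.1547
    y: enter (6,5) at t=0.7044 ← occupied
  → r_2 = 0.7044
beam 3: φ=45°, α=105°
  dir = (cos 105°, sin 105°) = (-0.2588, 0.9659); from cell (6,4)
  next x-line at t=0.6182, next y-line at t=0.6315; Δt_x=3.8637, Δt_y=1.0353
    x: enter (5,4) at t=0.6182
    y: enter (5,5) at t=0.6315 ← occupied
  → r_3 = 0.6315

ranges = [0.8696, 0.7044, 0.6315]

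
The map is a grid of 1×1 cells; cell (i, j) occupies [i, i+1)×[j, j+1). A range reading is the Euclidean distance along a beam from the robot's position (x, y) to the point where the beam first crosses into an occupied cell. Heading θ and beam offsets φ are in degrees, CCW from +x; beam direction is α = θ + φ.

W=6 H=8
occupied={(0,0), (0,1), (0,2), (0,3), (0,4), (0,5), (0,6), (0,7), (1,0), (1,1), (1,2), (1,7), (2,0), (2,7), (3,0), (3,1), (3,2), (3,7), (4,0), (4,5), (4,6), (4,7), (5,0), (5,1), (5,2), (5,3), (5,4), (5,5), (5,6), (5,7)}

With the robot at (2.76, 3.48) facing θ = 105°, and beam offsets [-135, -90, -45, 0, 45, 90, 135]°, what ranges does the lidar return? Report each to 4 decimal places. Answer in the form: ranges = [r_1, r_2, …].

beam 1: φ=-135°, α=330°
  cosα=0.8660 sinα=-0.5000 | (2,3) | tMaxX 0.2771 tMaxY 0.9600 | tΔX 1.1547 tΔY 2.0000
    t=0.2771 [x] (3,3)
    t=0.9600 [y] (3,2) — stop
  → r_1 = 0.9600
beam 2: φ=-90°, α=15°
  cosα=0.9659 sinα=0.2588 | (2,3) | tMaxX 0.2485 tMaxY 2.0091 | tΔX 1.0353 tΔY 3.8637
    t=0.2485 [x] (3,3)
    t=1.2837 [x] (4,3)
    t=2.0091 [y] (4,4)
    t=2.3190 [x] (5,4) — stop
  → r_2 = 2.3190
beam 3: φ=-45°, α=60°
  cosα=0.5000 sinα=0.8660 | (2,3) | tMaxX 0.4800 tMaxY 0.6004 | tΔX 2.0000 tΔY 1.1547
    t=0.4800 [x] (3,3)
    t=0.6004 [y] (3,4)
    t=1.7551 [y] (3,5)
    t=2.4800 [x] (4,5) — stop
  → r_3 = 2.4800
beam 4: φ=0°, α=105°
  cosα=-0.2588 sinα=0.9659 | (2,3) | tMaxX 2.9364 tMaxY 0.5383 | tΔX 3.8637 tΔY 1.0353
    t=0.5383 [y] (2,4)
    t=1.5736 [y] (2,5)
    t=2.6089 [y] (2,6)
    t=2.9364 [x] (1,6)
    t=3.6442 [y] (1,7) — stop
  → r_4 = 3.6442
beam 5: φ=45°, α=150°
  cosα=-0.8660 sinα=0.5000 | (2,3) | tMaxX 0.8776 tMaxY 1.0400 | tΔX 1.1547 tΔY 2.0000
    t=0.8776 [x] (1,3)
    t=1.0400 [y] (1,4)
    t=2.0323 [x] (0,4) — stop
  → r_5 = 2.0323
beam 6: φ=90°, α=195°
  cosα=-0.9659 sinα=-0.2588 | (2,3) | tMaxX 0.7868 tMaxY 1.8546 | tΔX 1.0353 tΔY 3.8637
    t=0.7868 [x] (1,3)
    t=1.8221 [x] (0,3) — stop
  → r_6 = 1.8221
beam 7: φ=135°, α=240°
  cosα=-0.5000 sinα=-0.8660 | (2,3) | tMaxX 1.5200 tMaxY 0.5543 | tΔX 2.0000 tΔY 1.1547
    t=0.5543 [y] (2,2)
    t=1.5200 [x] (1,2) — stop
  → r_7 = 1.5200

ranges = [0.9600, 2.3190, 2.4800, 3.6442, 2.0323, 1.8221, 1.5200]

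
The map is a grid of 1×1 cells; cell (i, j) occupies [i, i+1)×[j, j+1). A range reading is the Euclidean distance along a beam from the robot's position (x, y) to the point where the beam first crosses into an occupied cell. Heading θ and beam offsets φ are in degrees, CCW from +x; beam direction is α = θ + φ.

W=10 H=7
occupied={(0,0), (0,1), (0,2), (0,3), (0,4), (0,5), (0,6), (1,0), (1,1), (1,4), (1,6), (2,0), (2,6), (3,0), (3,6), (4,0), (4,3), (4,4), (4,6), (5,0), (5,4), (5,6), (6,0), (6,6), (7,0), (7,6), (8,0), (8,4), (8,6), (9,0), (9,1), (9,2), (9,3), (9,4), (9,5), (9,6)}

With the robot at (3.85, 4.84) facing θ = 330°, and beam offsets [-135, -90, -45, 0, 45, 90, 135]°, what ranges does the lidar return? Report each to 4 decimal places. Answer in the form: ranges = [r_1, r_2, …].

beam 1: φ=-135°, α=195°
  dir = (cos 195°, sin 195°) = (-0.9659, -0.2588); from cell (3,4)
  next x-line at t=0.8800, next y-line at t=3.2455; Δt_x=1.0353, Δt_y=3.8637
    x: enter (2,4) at t=0.8800
    x: enter (1,4) at t=1.9153 ← occupied
  → r_1 = 1.9153
beam 2: φ=-90°, α=240°
  dir = (cos 240°, sin 240°) = (-0.5000, -0.8660); from cell (3,4)
  next x-line at t=1.7000, next y-line at t=0.9699; Δt_x=2.0000, Δt_y=1.1547
    y: enter (3,3) at t=0.9699
    x: enter (2,3) at t=1.7000
    y: enter (2,2) at t=2.1246
    y: enter (2,1) at t=3.2793
    x: enter (1,1) at t=3.7000 ← occupied
  → r_2 = 3.7000
beam 3: φ=-45°, α=285°
  dir = (cos 285°, sin 285°) = (0.2588, -0.9659); from cell (3,4)
  next x-line at t=0.5796, next y-line at t=0.8696; Δt_x=3.8637, Δt_y=1.0353
    x: enter (4,4) at t=0.5796 ← occupied
  → r_3 = 0.5796
beam 4: φ=0°, α=330°
  dir = (cos 330°, sin 330°) = (0.8660, -0.5000); from cell (3,4)
  next x-line at t=0.1732, next y-line at t=1.6800; Δt_x=1.1547, Δt_y=2.0000
    x: enter (4,4) at t=0.1732 ← occupied
  → r_4 = 0.1732
beam 5: φ=45°, α=15°
  dir = (cos 15°, sin 15°) = (0.9659, 0.2588); from cell (3,4)
  next x-line at t=0.1553, next y-line at t=0.6182; Δt_x=1.0353, Δt_y=3.8637
    x: enter (4,4) at t=0.1553 ← occupied
  → r_5 = 0.1553
beam 6: φ=90°, α=60°
  dir = (cos 60°, sin 60°) = (0.5000, 0.8660); from cell (3,4)
  next x-line at t=0.3000, next y-line at t=0.1848; Δt_x=2.0000, Δt_y=1.1547
    y: enter (3,5) at t=0.1848
    x: enter (4,5) at t=0.3000
    y: enter (4,6) at t=1.3395 ← occupied
  → r_6 = 1.3395
beam 7: φ=135°, α=105°
  dir = (cos 105°, sin 105°) = (-0.2588, 0.9659); from cell (3,4)
  next x-line at t=3.2841, next y-line at t=0.1656; Δt_x=3.8637, Δt_y=1.0353
    y: enter (3,5) at t=0.1656
    y: enter (3,6) at t=1.2009 ← occupied
  → r_7 = 1.2009

ranges = [1.9153, 3.7000, 0.5796, 0.1732, 0.1553, 1.3395, 1.2009]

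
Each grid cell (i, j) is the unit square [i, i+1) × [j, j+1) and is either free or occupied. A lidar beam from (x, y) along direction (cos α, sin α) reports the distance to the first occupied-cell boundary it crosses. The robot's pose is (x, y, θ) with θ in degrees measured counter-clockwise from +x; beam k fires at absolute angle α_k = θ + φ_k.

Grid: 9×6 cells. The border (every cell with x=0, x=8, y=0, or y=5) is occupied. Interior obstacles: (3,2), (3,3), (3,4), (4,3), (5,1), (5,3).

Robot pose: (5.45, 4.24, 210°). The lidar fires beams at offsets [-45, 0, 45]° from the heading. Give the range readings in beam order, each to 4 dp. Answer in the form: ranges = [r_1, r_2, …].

beam 1: φ=-45°, α=165°
  dir = (cos 165°, sin 165°) = (-0.9659, 0.2588); from cell (5,4)
  next x-line at t=0.4659, next y-line at t=2.9364; Δt_x=1.0353, Δt_y=3.8637
    x: enter (4,4) at t=0.4659
    x: enter (3,4) at t=1.5012 ← occupied
  → r_1 = 1.5012
beam 2: φ=0°, α=210°
  dir = (cos 210°, sin 210°) = (-0.8660, -0.5000); from cell (5,4)
  next x-line at t=0.5196, next y-line at t=0.4800; Δt_x=1.1547, Δt_y=2.0000
    y: enter (5,3) at t=0.4800 ← occupied
  → r_2 = 0.4800
beam 3: φ=45°, α=255°
  dir = (cos 255°, sin 255°) = (-0.2588, -0.9659); from cell (5,4)
  next x-line at t=1.7387, next y-line at t=0.2485; Δt_x=3.8637, Δt_y=1.0353
    y: enter (5,3) at t=0.2485 ← occupied
  → r_3 = 0.2485

ranges = [1.5012, 0.4800, 0.2485]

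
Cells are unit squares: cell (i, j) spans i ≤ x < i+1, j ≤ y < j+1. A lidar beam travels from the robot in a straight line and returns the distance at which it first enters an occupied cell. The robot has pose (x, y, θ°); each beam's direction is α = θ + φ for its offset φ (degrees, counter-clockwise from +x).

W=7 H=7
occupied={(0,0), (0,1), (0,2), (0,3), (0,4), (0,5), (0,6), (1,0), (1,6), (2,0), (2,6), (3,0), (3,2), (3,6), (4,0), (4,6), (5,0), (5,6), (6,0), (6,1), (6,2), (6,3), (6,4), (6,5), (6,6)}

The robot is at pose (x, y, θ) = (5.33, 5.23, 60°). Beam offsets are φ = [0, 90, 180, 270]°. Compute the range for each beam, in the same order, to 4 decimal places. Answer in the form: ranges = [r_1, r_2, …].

ranges = [0.8891, 1.5400, 2.6600, 0.7736]

beam 1: φ=0°, α=60°
  direction (0.5000, 0.8660); cell (5,5); t to first gridline: x 1.3400, y 0.8891 (then +2.0000 / +1.1547)
    (5,6) via y @ 0.8891  # hit
  → r_1 = 0.8891
beam 2: φ=90°, α=150°
  direction (-0.8660, 0.5000); cell (5,5); t to first gridline: x 0.3811, y 1.5400 (then +1.1547 / +2.0000)
    (4,5) via x @ 0.3811
    (3,5) via x @ 1.5358
    (3,6) via y @ 1.5400  # hit
  → r_2 = 1.5400
beam 3: φ=180°, α=240°
  direction (-0.5000, -0.8660); cell (5,5); t to first gridline: x 0.6600, y 0.2656 (then +2.0000 / +1.1547)
    (5,4) via y @ 0.2656
    (4,4) via x @ 0.6600
    (4,3) via y @ 1.4203
    (4,2) via y @ 2.5750
    (3,2) via x @ 2.6600  # hit
  → r_3 = 2.6600
beam 4: φ=270°, α=330°
  direction (0.8660, -0.5000); cell (5,5); t to first gridline: x 0.7736, y 0.4600 (then +1.1547 / +2.0000)
    (5,4) via y @ 0.4600
    (6,4) via x @ 0.7736  # hit
  → r_4 = 0.7736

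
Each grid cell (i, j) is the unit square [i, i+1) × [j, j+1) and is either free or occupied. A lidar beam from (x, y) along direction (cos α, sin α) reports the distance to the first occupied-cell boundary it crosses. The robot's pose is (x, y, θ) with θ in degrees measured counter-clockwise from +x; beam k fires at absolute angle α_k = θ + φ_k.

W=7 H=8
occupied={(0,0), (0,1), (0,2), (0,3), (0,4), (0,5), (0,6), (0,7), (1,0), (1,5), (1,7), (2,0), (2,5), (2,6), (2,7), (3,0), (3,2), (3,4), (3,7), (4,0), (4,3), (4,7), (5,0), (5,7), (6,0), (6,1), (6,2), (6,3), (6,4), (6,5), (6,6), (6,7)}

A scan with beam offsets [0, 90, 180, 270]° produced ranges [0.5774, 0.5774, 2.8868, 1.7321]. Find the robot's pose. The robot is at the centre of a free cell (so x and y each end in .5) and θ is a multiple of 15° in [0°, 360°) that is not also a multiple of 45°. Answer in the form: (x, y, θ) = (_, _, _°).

Enumerate (i+0.5, j+0.5, θ) over the 24 free cells and 16 admissible headings. For each, cast all 4 beams and compare to the given ranges.
  (1.5, 6.5, 75°): beam 1 = 0.5176 ≠ 0.5774 ✗
  (5.5, 3.5, 15°): beam 1 = 0.5176 ≠ 0.5774 ✗
  (5.5, 4.5, 255°): beam 1 = 3.6235 ≠ 0.5774 ✗
  …
  (3.5, 5.5, 150°): r_1=0.5774, r_2=0.5774, r_3=2.8868, r_4=1.7321 — all match ✓
Unique over the lattice → pose = (3.5, 5.5, 150°).

(x, y, θ) = (3.5, 5.5, 150°)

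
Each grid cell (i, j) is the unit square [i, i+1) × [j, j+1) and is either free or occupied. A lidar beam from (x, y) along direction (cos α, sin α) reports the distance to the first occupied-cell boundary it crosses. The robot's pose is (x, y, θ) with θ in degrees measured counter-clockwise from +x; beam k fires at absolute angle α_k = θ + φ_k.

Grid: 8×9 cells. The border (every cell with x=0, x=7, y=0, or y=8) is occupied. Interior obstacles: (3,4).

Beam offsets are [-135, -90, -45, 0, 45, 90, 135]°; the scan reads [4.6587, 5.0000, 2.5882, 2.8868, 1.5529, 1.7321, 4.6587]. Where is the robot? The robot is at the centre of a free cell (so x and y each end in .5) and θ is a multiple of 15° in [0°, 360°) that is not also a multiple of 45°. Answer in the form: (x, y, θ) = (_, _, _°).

The pose lattice has 41·16 = 656 candidates. Test each by forward raycasting.
  (1.5, 2.5, 150°): beam 1 = 5.6940 ≠ 4.6587 ✗
  (5.5, 7.5, 195°): beam 1 = 0.5774 ≠ 4.6587 ✗
  (2.5, 7.5, 255°): beam 1 = 0.5774 ≠ 4.6587 ✗
  (2.5, 3.5, 120°): beam 2 = 1.0000 ≠ 5.0000 ✗
  …
  (2.5, 5.5, 120°): r_1=4.6587, r_2=5.0000, r_3=2.5882, r_4=2.8868, r_5=1.5529, r_6=1.7321, r_7=4.6587 — all match ✓
No second candidate reproduces the full scan.

(x, y, θ) = (2.5, 5.5, 120°)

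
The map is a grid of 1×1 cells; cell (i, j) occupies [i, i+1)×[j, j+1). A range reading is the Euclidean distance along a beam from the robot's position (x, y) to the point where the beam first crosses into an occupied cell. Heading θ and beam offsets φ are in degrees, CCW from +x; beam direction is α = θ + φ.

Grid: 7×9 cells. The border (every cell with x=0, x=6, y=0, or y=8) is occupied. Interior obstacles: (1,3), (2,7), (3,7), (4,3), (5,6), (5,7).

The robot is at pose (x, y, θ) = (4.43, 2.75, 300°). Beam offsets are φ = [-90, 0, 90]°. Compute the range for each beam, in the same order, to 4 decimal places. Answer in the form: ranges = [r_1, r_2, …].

ranges = [3.5000, 2.0207, 0.5000]

beam 1: φ=-90°, α=210°
  dir = (cos 210°, sin 210°) = (-0.8660, -0.5000); from cell (4,2)
  next x-line at t=0.4965, next y-line at t=1.5000; Δt_x=1.1547, Δt_y=2.0000
    x: enter (3,2) at t=0.4965
    y: enter (3,1) at t=1.5000
    x: enter (2,1) at t=1.6512
    x: enter (1,1) at t=2.8059
    y: enter (1,0) at t=3.5000 ← occupied
  → r_1 = 3.5000
beam 2: φ=0°, α=300°
  dir = (cos 300°, sin 300°) = (0.5000, -0.8660); from cell (4,2)
  next x-line at t=1.1400, next y-line at t=0.8660; Δt_x=2.0000, Δt_y=1.1547
    y: enter (4,1) at t=0.8660
    x: enter (5,1) at t=1.1400
    y: enter (5,0) at t=2.0207 ← occupied
  → r_2 = 2.0207
beam 3: φ=90°, α=30°
  dir = (cos 30°, sin 30°) = (0.8660, 0.5000); from cell (4,2)
  next x-line at t=0.6582, next y-line at t=0.5000; Δt_x=1.1547, Δt_y=2.0000
    y: enter (4,3) at t=0.5000 ← occupied
  → r_3 = 0.5000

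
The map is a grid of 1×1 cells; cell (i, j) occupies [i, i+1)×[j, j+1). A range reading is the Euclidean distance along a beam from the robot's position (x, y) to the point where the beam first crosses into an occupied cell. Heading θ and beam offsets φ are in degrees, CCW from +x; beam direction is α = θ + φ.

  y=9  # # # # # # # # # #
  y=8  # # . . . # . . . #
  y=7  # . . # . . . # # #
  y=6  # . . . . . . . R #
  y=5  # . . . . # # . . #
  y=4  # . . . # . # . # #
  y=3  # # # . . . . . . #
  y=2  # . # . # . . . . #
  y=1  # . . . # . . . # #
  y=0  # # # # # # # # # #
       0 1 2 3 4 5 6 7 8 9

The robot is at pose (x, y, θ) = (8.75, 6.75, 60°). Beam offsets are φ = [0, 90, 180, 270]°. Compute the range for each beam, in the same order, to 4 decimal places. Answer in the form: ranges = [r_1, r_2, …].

ranges = [0.2887, 0.5000, 6.6395, 0.2887]

beam 1: φ=0°, α=60°
  direction (0.5000, 0.8660); cell (8,6); t to first gridline: x 0.5000, y 0.2887 (then +2.0000 / +1.1547)
    (8,7) via y @ 0.2887  # hit
  → r_1 = 0.2887
beam 2: φ=90°, α=150°
  direction (-0.8660, 0.5000); cell (8,6); t to first gridline: x 0.8660, y 0.5000 (then +1.1547 / +2.0000)
    (8,7) via y @ 0.5000  # hit
  → r_2 = 0.5000
beam 3: φ=180°, α=240°
  direction (-0.5000, -0.8660); cell (8,6); t to first gridline: x 1.5000, y 0.8660 (then +2.0000 / +1.1547)
    (8,5) via y @ 0.8660
    (7,5) via x @ 1.5000
    (7,4) via y @ 2.0207
    (7,3) via y @ 3.1754
    (6,3) via x @ 3.5000
    (6,2) via y @ 4.3301
    (6,1) via y @ 5.4848
    (5,1) via x @ 5.5000
    (5,0) via y @ 6.6395  # hit
  → r_3 = 6.6395
beam 4: φ=270°, α=330°
  direction (0.8660, -0.5000); cell (8,6); t to first gridline: x 0.2887, y 1.5000 (then +1.1547 / +2.0000)
    (9,6) via x @ 0.2887  # hit
  → r_4 = 0.2887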